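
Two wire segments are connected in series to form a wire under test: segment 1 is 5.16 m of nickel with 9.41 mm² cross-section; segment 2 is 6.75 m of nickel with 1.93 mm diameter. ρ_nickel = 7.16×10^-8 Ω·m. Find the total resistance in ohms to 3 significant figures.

0.204 Ω

Segment 1: A = 9.41 mm² = 9.410e-06 m²
R₁ = ρL/A = (7.16×10^-8)(5.16)/(9.410e-06) = 0.03926 Ω
Segment 2: A = π(d/2)² = π(9.6500e-04 m)² = 2.926e-06 m²
R₂ = (7.16×10^-8)(6.75)/(2.926e-06) = 0.1652 Ω
R = R₁ + R₂ = 0.204 Ω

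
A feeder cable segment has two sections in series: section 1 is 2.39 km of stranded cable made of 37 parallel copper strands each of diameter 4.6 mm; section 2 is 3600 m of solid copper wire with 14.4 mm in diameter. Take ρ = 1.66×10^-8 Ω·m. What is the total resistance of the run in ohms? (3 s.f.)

Section 1: A_strand = π(2.3000e-03)² = 1.662e-05 m²; R₁ = ρL/(N·A_s) = (1.66×10^-8)(2390)/(37×1.662e-05) = 0.06452 Ω
Section 2: A = π(d/2)² = π(7.2000e-03 m)² = 1.629e-04 m²
R₂ = (1.66×10^-8)(3600)/(1.629e-04) = 0.3669 Ω
R = R₁ + R₂ = 0.431 Ω

0.431 Ω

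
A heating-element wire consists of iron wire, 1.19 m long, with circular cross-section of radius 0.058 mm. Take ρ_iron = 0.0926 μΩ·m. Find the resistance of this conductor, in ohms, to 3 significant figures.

10.4 Ω

ρ = 0.0926 μΩ·m = 9.26×10^-8 Ω·m
A = πr² = π(5.8000e-05 m)² = 1.057e-08 m²
R = ρL/A = (9.26×10^-8)(1.19 m)/(1.057e-08 m²) = 10.4 Ω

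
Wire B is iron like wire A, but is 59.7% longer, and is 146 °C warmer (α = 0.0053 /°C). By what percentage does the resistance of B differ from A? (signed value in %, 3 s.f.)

183%

R ∝ ρL/d² with ρ ∝ (1+αΔT), so R_B/R_A = (1 + 59.7/100) × (1 + 0.0053×146)
= 1.597 × 1.774 = 2.833
(R_B − R_A)/R_A = 2.833 − 1 = 183%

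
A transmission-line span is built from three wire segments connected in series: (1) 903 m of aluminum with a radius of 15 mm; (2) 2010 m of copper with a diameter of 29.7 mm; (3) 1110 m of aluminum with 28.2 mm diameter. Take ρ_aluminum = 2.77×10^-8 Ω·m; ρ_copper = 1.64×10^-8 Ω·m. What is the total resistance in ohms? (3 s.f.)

Seg 1: A = πr² = π(1.5000e-02 m)² = 7.069e-04 m²
R_1 = (2.77×10^-8)(903)/(7.069e-04) = 0.03539 Ω
Seg 2: A = π(d/2)² = π(1.4850e-02 m)² = 6.928e-04 m²
R_2 = (1.64×10^-8)(2010)/(6.928e-04) = 0.04758 Ω
Seg 3: A = π(d/2)² = π(1.4100e-02 m)² = 6.246e-04 m²
R_3 = (2.77×10^-8)(1110)/(6.246e-04) = 0.04923 Ω
R_total = R_1 + R_2 + R_3 = 0.132 Ω

0.132 Ω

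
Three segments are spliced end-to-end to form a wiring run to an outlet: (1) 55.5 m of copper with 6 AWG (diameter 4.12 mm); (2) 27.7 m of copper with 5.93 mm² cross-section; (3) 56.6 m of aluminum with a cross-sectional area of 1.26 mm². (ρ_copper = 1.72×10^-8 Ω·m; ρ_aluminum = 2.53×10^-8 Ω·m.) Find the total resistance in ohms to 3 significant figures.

Seg 1: A = π(4.12/2 mm)² = π(2.0600e-03 m)² = 1.333e-05 m²
R_1 = (1.72×10^-8)(55.5)/(1.333e-05) = 0.0716 Ω
Seg 2: A = 5.93 mm² = 5.930e-06 m²
R_2 = (1.72×10^-8)(27.7)/(5.930e-06) = 0.08034 Ω
Seg 3: A = 1.26 mm² = 1.260e-06 m²
R_3 = (2.53×10^-8)(56.6)/(1.260e-06) = 1.136 Ω
R_total = R_1 + R_2 + R_3 = 1.29 Ω

1.29 Ω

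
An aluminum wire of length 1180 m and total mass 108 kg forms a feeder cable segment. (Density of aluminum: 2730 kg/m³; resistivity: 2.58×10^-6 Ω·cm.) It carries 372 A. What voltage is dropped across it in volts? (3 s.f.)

ρ = 2.58×10^-6 Ω·cm = 2.58×10^-8 Ω·m
A = m/(density·L) = 108/(2730×1180) = 3.3526e-05 m²
R = ρL/A = (2.58×10^-8)(1180)/(3.3526e-05) = 0.9081 Ω
V = IR = 372 × 0.9081 = 338 V

338 V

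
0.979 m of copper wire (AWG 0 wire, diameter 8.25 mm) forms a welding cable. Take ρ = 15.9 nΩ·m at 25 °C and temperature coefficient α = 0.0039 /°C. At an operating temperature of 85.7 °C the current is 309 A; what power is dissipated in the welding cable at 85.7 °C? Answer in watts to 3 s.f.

ρ = 15.9 nΩ·m = 1.59×10^-8 Ω·m
A = π(8.25/2 mm)² = π(4.1250e-03 m)² = 5.346e-05 m²
R₍25₎ = ρL/A = (1.59×10^-8)(0.979)/(5.346e-05) = 2.912×10^-4 Ω
R₍85.7₎ = R₍25₎(1 + αΔT) = 2.912×10^-4 × (1 + 0.0039×60.7) = 3.601×10^-4 Ω
P = I²R = (309)² × 3.601×10^-4 = 34.4 W

34.4 W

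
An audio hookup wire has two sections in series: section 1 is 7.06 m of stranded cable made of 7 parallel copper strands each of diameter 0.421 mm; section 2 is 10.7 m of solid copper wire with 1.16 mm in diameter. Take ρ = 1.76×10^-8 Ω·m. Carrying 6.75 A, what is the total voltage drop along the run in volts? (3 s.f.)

2.06 V

Section 1: A_strand = π(2.1050e-04)² = 1.392e-07 m²; R₁ = ρL/(N·A_s) = (1.76×10^-8)(7.06)/(7×1.392e-07) = 0.1275 Ω
Section 2: A = π(d/2)² = π(5.8000e-04 m)² = 1.057e-06 m²
R₂ = (1.76×10^-8)(10.7)/(1.057e-06) = 0.1782 Ω
R = R₁ + R₂ = 0.3057 Ω
V = IR = 6.75 × 0.3057 = 2.06 V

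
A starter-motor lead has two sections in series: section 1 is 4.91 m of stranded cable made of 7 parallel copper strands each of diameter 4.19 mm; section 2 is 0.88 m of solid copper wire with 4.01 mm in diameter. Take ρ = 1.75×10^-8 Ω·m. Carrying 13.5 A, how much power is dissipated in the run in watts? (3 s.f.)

Section 1: A_strand = π(2.0950e-03)² = 1.379e-05 m²; R₁ = ρL/(N·A_s) = (1.75×10^-8)(4.91)/(7×1.379e-05) = 8.902×10^-4 Ω
Section 2: A = π(d/2)² = π(2.0050e-03 m)² = 1.263e-05 m²
R₂ = (1.75×10^-8)(0.88)/(1.263e-05) = 0.001219 Ω
R = R₁ + R₂ = 0.00211 Ω
P = I²R = (13.5)² × 0.00211 = 0.384 W

0.384 W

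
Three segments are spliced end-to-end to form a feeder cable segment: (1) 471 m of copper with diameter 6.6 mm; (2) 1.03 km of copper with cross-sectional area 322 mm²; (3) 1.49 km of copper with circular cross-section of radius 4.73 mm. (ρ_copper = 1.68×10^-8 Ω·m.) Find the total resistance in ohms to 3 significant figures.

0.641 Ω

Seg 1: A = π(d/2)² = π(3.3000e-03 m)² = 3.421e-05 m²
R_1 = (1.68×10^-8)(471)/(3.421e-05) = 0.2313 Ω
Seg 2: A = 322 mm² = 3.220e-04 m²
R_2 = (1.68×10^-8)(1030)/(3.220e-04) = 0.05374 Ω
Seg 3: A = πr² = π(4.7300e-03 m)² = 7.029e-05 m²
R_3 = (1.68×10^-8)(1490)/(7.029e-05) = 0.3561 Ω
R_total = R_1 + R_2 + R_3 = 0.641 Ω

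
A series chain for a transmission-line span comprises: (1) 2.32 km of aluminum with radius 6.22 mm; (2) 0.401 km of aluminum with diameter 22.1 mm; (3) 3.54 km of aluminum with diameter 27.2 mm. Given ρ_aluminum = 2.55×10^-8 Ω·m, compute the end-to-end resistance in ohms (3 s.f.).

Seg 1: A = πr² = π(6.2200e-03 m)² = 1.215e-04 m²
R_1 = (2.55×10^-8)(2320)/(1.215e-04) = 0.4867 Ω
Seg 2: A = π(d/2)² = π(1.1050e-02 m)² = 3.836e-04 m²
R_2 = (2.55×10^-8)(401)/(3.836e-04) = 0.02666 Ω
Seg 3: A = π(d/2)² = π(1.3600e-02 m)² = 5.811e-04 m²
R_3 = (2.55×10^-8)(3540)/(5.811e-04) = 0.1554 Ω
R_total = R_1 + R_2 + R_3 = 0.669 Ω

0.669 Ω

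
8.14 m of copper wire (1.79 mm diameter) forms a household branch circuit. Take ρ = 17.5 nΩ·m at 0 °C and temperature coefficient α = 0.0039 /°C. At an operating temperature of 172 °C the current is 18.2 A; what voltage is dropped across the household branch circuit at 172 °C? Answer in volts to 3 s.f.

1.72 V

ρ = 17.5 nΩ·m = 1.75×10^-8 Ω·m
A = π(d/2)² = π(8.9500e-04 m)² = 2.516e-06 m²
R₍0₎ = ρL/A = (1.75×10^-8)(8.14)/(2.516e-06) = 0.05661 Ω
R₍172₎ = R₍0₎(1 + αΔT) = 0.05661 × (1 + 0.0039×172) = 0.09458 Ω
V = IR = 18.2 × 0.09458 = 1.72 V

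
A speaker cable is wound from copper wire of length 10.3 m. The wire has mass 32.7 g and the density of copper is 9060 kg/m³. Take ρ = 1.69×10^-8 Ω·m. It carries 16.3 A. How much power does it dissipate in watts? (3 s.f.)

A = m/(density·L) = 0.0327/(9060×10.3) = 3.5041e-07 m²
R = ρL/A = (1.69×10^-8)(10.3)/(3.5041e-07) = 0.4968 Ω
P = I²R = (16.3)² × 0.4968 = 132 W

132 W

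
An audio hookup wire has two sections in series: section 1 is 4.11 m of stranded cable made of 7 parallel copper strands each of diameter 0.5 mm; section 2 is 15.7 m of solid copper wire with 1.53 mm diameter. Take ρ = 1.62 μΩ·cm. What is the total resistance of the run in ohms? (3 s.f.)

0.187 Ω

ρ = 1.62 μΩ·cm = 1.62×10^-8 Ω·m
Section 1: A_strand = π(2.5000e-04)² = 1.963e-07 m²; R₁ = ρL/(N·A_s) = (1.62×10^-8)(4.11)/(7×1.963e-07) = 0.04844 Ω
Section 2: A = π(d/2)² = π(7.6500e-04 m)² = 1.839e-06 m²
R₂ = (1.62×10^-8)(15.7)/(1.839e-06) = 0.1383 Ω
R = R₁ + R₂ = 0.187 Ω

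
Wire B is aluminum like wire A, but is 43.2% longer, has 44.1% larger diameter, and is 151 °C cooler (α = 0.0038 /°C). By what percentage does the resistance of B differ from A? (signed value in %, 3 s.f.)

-70.6%

R ∝ ρL/d² with ρ ∝ (1+αΔT), so R_B/R_A = (1 + 43.2/100) × (1 + 44.1/100)⁻² × (1 − 0.0038×151)
= 1.432 × 0.4816 × 0.4262 = 0.2939
(R_B − R_A)/R_A = 0.2939 − 1 = -70.6%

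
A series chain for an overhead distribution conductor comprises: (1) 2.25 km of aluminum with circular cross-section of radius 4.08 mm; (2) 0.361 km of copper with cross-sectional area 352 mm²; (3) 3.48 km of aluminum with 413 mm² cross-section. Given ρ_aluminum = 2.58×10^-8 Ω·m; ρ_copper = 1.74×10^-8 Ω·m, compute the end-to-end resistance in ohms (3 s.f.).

Seg 1: A = πr² = π(4.0800e-03 m)² = 5.230e-05 m²
R_1 = (2.58×10^-8)(2250)/(5.230e-05) = 1.11 Ω
Seg 2: A = 352 mm² = 3.520e-04 m²
R_2 = (1.74×10^-8)(361)/(3.520e-04) = 0.01784 Ω
Seg 3: A = 413 mm² = 4.130e-04 m²
R_3 = (2.58×10^-8)(3480)/(4.130e-04) = 0.2174 Ω
R_total = R_1 + R_2 + R_3 = 1.35 Ω

1.35 Ω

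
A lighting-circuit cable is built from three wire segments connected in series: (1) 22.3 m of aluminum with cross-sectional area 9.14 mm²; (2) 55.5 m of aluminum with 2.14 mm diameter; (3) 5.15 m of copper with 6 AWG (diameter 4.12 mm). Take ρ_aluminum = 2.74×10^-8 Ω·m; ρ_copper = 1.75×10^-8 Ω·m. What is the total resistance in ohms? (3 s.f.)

0.496 Ω

Seg 1: A = 9.14 mm² = 9.140e-06 m²
R_1 = (2.74×10^-8)(22.3)/(9.140e-06) = 0.06685 Ω
Seg 2: A = π(d/2)² = π(1.0700e-03 m)² = 3.597e-06 m²
R_2 = (2.74×10^-8)(55.5)/(3.597e-06) = 0.4228 Ω
Seg 3: A = π(4.12/2 mm)² = π(2.0600e-03 m)² = 1.333e-05 m²
R_3 = (1.75×10^-8)(5.15)/(1.333e-05) = 0.00676 Ω
R_total = R_1 + R_2 + R_3 = 0.496 Ω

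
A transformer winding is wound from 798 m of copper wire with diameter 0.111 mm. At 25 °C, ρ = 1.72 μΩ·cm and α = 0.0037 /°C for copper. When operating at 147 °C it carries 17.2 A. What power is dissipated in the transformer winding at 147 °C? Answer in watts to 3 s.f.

ρ = 1.72 μΩ·cm = 1.72×10^-8 Ω·m
A = π(d/2)² = π(5.5500e-05 m)² = 9.677e-09 m²
R₍25₎ = ρL/A = (1.72×10^-8)(798)/(9.677e-09) = 1418 Ω
R₍147₎ = R₍25₎(1 + αΔT) = 1418 × (1 + 0.0037×122) = 2059 Ω
P = I²R = (17.2)² × 2059 = 6.09×10^5 W

6.09×10^5 W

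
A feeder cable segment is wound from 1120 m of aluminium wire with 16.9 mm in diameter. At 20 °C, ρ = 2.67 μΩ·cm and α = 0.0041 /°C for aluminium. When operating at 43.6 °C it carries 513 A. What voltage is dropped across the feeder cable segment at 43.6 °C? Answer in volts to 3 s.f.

ρ = 2.67 μΩ·cm = 2.67×10^-8 Ω·m
A = π(d/2)² = π(8.4500e-03 m)² = 2.243e-04 m²
R₍20₎ = ρL/A = (2.67×10^-8)(1120)/(2.243e-04) = 0.1333 Ω
R₍43.6₎ = R₍20₎(1 + αΔT) = 0.1333 × (1 + 0.0041×23.6) = 0.1462 Ω
V = IR = 513 × 0.1462 = 75.0 V

75.0 V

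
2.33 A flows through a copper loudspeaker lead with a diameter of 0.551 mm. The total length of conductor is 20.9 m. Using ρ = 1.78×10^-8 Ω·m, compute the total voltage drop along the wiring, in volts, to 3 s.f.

A = π(d/2)² = π(2.7550e-04 m)² = 2.384e-07 m²
R = ρL/A = (1.78×10^-8)(20.9)/(2.384e-07) = 1.56 Ω
V = IR = 2.33 × 1.56 = 3.64 V

3.64 V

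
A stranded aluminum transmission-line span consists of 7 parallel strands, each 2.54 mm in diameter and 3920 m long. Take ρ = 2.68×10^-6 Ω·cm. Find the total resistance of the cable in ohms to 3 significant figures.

2.96 Ω

ρ = 2.68×10^-6 Ω·cm = 2.68×10^-8 Ω·m
A_strand = π(1.2700e-03 m)² = 5.067e-06 m²
R_strand = ρL/A = (2.68×10^-8)(3920)/(5.067e-06) = 20.73 Ω
R_total = R_strand/N = 20.73/7 = 2.96 Ω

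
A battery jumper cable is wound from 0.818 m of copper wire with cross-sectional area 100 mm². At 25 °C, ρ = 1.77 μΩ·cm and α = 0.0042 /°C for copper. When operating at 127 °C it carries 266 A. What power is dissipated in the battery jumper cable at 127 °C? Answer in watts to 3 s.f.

14.6 W

ρ = 1.77 μΩ·cm = 1.77×10^-8 Ω·m
A = 100 mm² = 1.000e-04 m²
R₍25₎ = ρL/A = (1.77×10^-8)(0.818)/(1.000e-04) = 1.448×10^-4 Ω
R₍127₎ = R₍25₎(1 + αΔT) = 1.448×10^-4 × (1 + 0.0042×102) = 2.068×10^-4 Ω
P = I²R = (266)² × 2.068×10^-4 = 14.6 W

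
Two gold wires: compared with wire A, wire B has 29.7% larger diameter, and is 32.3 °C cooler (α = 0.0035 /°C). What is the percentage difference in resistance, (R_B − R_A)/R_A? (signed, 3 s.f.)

-47.3%

R ∝ ρL/d² with ρ ∝ (1+αΔT), so R_B/R_A = (1 + 29.7/100)⁻² × (1 − 0.0035×32.3)
= 0.5945 × 0.887 = 0.5272
(R_B − R_A)/R_A = 0.5272 − 1 = -47.3%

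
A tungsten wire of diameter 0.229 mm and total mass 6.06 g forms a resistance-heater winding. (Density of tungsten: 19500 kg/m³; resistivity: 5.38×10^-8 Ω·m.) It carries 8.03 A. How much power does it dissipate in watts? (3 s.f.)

636 W

A = π(d/2)² = π(1.1450e-04 m)² = 4.1187e-08 m²
L = m/(density·A) = 0.00606/(19500×4.1187e-08) = 7.545 m
R = ρL/A = (5.38×10^-8)(7.545)/(4.1187e-08) = 9.856 Ω
P = I²R = (8.03)² × 9.856 = 636 W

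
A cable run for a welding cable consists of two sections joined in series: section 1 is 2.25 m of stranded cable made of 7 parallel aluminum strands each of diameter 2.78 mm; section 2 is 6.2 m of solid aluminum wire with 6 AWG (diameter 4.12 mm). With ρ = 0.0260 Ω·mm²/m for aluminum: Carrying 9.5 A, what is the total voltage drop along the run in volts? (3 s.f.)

0.128 V

ρ = 0.0260 Ω·mm²/m = 2.60×10^-8 Ω·m
Section 1: A_strand = π(1.3900e-03)² = 6.070e-06 m²; R₁ = ρL/(N·A_s) = (2.60×10^-8)(2.25)/(7×6.070e-06) = 0.001377 Ω
Section 2: A = π(4.12/2 mm)² = π(2.0600e-03 m)² = 1.333e-05 m²
R₂ = (2.60×10^-8)(6.2)/(1.333e-05) = 0.01209 Ω
R = R₁ + R₂ = 0.01347 Ω
V = IR = 9.5 × 0.01347 = 0.128 V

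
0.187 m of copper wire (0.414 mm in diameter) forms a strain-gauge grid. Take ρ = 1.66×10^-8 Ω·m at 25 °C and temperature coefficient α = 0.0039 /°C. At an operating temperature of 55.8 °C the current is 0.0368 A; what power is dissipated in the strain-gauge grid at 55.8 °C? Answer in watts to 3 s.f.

3.50×10^-5 W

A = π(d/2)² = π(2.0700e-04 m)² = 1.346e-07 m²
R₍25₎ = ρL/A = (1.66×10^-8)(0.187)/(1.346e-07) = 0.02306 Ω
R₍55.8₎ = R₍25₎(1 + αΔT) = 0.02306 × (1 + 0.0039×30.8) = 0.02583 Ω
P = I²R = (0.0368)² × 0.02583 = 3.50×10^-5 W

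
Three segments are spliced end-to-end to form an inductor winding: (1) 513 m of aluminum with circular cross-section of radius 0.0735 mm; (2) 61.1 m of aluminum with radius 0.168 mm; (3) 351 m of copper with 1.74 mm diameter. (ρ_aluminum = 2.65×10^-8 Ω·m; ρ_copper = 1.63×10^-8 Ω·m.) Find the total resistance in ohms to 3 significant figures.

822 Ω

Seg 1: A = πr² = π(7.3500e-05 m)² = 1.697e-08 m²
R_1 = (2.65×10^-8)(513)/(1.697e-08) = 801 Ω
Seg 2: A = πr² = π(1.6800e-04 m)² = 8.867e-08 m²
R_2 = (2.65×10^-8)(61.1)/(8.867e-08) = 18.26 Ω
Seg 3: A = π(d/2)² = π(8.7000e-04 m)² = 2.378e-06 m²
R_3 = (1.63×10^-8)(351)/(2.378e-06) = 2.406 Ω
R_total = R_1 + R_2 + R_3 = 822 Ω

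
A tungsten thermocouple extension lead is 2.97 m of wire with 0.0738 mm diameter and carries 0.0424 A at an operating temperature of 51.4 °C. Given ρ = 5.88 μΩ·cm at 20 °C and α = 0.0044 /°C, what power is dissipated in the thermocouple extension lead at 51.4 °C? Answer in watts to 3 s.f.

0.0835 W

ρ = 5.88 μΩ·cm = 5.88×10^-8 Ω·m
A = π(d/2)² = π(3.6900e-05 m)² = 4.278e-09 m²
R₍20₎ = ρL/A = (5.88×10^-8)(2.97)/(4.278e-09) = 40.83 Ω
R₍51.4₎ = R₍20₎(1 + αΔT) = 40.83 × (1 + 0.0044×31.4) = 46.47 Ω
P = I²R = (0.0424)² × 46.47 = 0.0835 W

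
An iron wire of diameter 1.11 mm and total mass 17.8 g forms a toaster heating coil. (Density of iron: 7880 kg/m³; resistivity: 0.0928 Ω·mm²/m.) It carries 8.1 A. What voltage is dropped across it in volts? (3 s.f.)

1.81 V

ρ = 0.0928 Ω·mm²/m = 9.28×10^-8 Ω·m
A = π(d/2)² = π(5.5500e-04 m)² = 9.6769e-07 m²
L = m/(density·A) = 0.0178/(7880×9.6769e-07) = 2.334 m
R = ρL/A = (9.28×10^-8)(2.334)/(9.6769e-07) = 0.2239 Ω
V = IR = 8.1 × 0.2239 = 1.81 V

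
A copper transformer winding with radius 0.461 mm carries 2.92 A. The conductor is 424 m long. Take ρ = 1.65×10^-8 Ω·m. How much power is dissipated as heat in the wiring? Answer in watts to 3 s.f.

89.3 W

A = πr² = π(4.6100e-04 m)² = 6.677e-07 m²
R = ρL/A = (1.65×10^-8)(424)/(6.677e-07) = 10.48 Ω
P = I²R = (2.92)² × 10.48 = 89.3 W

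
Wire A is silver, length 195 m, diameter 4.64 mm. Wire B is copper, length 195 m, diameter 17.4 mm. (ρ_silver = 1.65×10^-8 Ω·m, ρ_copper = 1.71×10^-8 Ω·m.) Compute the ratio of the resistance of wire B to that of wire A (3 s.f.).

0.0737

R ∝ ρL/d², so R_B/R_A = (ρ_B/ρ_A) × (d_A/d_B)²
= (1.71×10^-8/1.65×10^-8) × (4.64/17.4)² = 0.0737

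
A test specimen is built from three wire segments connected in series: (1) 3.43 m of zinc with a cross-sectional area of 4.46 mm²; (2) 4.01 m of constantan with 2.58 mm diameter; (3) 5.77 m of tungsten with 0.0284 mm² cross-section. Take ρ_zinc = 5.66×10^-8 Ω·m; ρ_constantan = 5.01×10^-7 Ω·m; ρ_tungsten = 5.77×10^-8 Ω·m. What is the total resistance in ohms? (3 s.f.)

12.2 Ω

Seg 1: A = 4.46 mm² = 4.460e-06 m²
R_1 = (5.66×10^-8)(3.43)/(4.460e-06) = 0.04353 Ω
Seg 2: A = π(d/2)² = π(1.2900e-03 m)² = 5.228e-06 m²
R_2 = (5.01×10^-7)(4.01)/(5.228e-06) = 0.3843 Ω
Seg 3: A = 0.0284 mm² = 2.840e-08 m²
R_3 = (5.77×10^-8)(5.77)/(2.840e-08) = 11.72 Ω
R_total = R_1 + R_2 + R_3 = 12.2 Ω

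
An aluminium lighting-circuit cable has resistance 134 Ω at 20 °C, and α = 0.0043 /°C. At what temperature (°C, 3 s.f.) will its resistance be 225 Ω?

R = R₀(1 + α(T − T₀)) ⇒ T = T₀ + (R/R₀ − 1)/α
T = 20 + (225/134 − 1)/0.0043 = 20 + (0.6791)/0.0043 = 178 °C

178 °C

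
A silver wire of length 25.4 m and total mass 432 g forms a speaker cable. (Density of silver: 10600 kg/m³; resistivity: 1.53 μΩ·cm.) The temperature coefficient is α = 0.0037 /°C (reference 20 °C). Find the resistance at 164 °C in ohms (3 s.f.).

ρ = 1.53 μΩ·cm = 1.53×10^-8 Ω·m
A = m/(density·L) = 0.432/(10600×25.4) = 1.6045e-06 m²
R = ρL/A = (1.53×10^-8)(25.4)/(1.6045e-06) = 0.2422 Ω
R(164 °C) = 0.2422 × (1 + 0.0037×144) = 0.371 Ω

0.371 Ω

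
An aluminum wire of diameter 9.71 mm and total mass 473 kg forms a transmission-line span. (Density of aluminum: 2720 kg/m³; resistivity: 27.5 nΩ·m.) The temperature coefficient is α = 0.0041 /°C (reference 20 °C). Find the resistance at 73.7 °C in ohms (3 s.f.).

ρ = 27.5 nΩ·m = 2.75×10^-8 Ω·m
A = π(d/2)² = π(4.8550e-03 m)² = 7.4051e-05 m²
L = m/(density·A) = 473/(2720×7.4051e-05) = 2348 m
R = ρL/A = (2.75×10^-8)(2348)/(7.4051e-05) = 0.8721 Ω
R(73.7 °C) = 0.8721 × (1 + 0.0041×53.7) = 1.06 Ω

1.06 Ω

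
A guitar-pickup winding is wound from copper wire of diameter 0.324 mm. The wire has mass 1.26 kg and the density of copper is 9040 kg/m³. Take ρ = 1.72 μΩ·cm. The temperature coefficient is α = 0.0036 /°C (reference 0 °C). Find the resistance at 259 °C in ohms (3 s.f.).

682 Ω

ρ = 1.72 μΩ·cm = 1.72×10^-8 Ω·m
A = π(d/2)² = π(1.6200e-04 m)² = 8.2448e-08 m²
L = m/(density·A) = 1.26/(9040×8.2448e-08) = 1691 m
R = ρL/A = (1.72×10^-8)(1691)/(8.2448e-08) = 352.7 Ω
R(259 °C) = 352.7 × (1 + 0.0036×259) = 682 Ω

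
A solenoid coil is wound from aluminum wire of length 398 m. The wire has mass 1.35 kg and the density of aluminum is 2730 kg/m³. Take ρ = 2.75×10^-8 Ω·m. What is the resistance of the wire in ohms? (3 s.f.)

A = m/(density·L) = 1.35/(2730×398) = 1.2425e-06 m²
R = ρL/A = (2.75×10^-8)(398)/(1.2425e-06) = 8.81 Ω

8.81 Ω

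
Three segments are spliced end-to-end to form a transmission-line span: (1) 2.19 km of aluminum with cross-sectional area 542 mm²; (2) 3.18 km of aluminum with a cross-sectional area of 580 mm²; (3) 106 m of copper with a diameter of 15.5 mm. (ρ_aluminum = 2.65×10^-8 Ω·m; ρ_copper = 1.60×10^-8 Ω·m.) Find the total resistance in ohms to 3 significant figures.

0.261 Ω

Seg 1: A = 542 mm² = 5.420e-04 m²
R_1 = (2.65×10^-8)(2190)/(5.420e-04) = 0.1071 Ω
Seg 2: A = 580 mm² = 5.800e-04 m²
R_2 = (2.65×10^-8)(3180)/(5.800e-04) = 0.1453 Ω
Seg 3: A = π(d/2)² = π(7.7500e-03 m)² = 1.887e-04 m²
R_3 = (1.60×10^-8)(106)/(1.887e-04) = 0.008988 Ω
R_total = R_1 + R_2 + R_3 = 0.261 Ω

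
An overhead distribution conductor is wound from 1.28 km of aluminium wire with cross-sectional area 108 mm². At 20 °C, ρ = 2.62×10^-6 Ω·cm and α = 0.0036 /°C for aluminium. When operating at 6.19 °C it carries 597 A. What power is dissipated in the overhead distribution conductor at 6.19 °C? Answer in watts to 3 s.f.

ρ = 2.62×10^-6 Ω·cm = 2.62×10^-8 Ω·m
A = 108 mm² = 1.080e-04 m²
R₍20₎ = ρL/A = (2.62×10^-8)(1280)/(1.080e-04) = 0.3105 Ω
R₍6.19₎ = R₍20₎(1 + αΔT) = 0.3105 × (1 + 0.0036×-13.8) = 0.2951 Ω
P = I²R = (597)² × 0.2951 = 1.05×10^5 W

1.05×10^5 W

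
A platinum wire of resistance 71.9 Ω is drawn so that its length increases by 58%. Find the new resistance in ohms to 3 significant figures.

k = 1 + 58/100 = 1.58; volume constant ⇒ A' = A/k, so R' = k²R.
R' = 2.496 × 71.9 = 179 Ω

179 Ω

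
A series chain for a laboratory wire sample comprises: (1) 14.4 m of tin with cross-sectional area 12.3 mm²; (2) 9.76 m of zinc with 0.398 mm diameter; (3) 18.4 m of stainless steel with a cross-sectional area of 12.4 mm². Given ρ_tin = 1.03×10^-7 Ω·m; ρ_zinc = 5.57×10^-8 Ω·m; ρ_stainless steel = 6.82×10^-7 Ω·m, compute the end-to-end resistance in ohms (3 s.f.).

Seg 1: A = 12.3 mm² = 1.230e-05 m²
R_1 = (1.03×10^-7)(14.4)/(1.230e-05) = 0.1206 Ω
Seg 2: A = π(d/2)² = π(1.9900e-04 m)² = 1.244e-07 m²
R_2 = (5.57×10^-8)(9.76)/(1.244e-07) = 4.37 Ω
Seg 3: A = 12.4 mm² = 1.240e-05 m²
R_3 = (6.82×10^-7)(18.4)/(1.240e-05) = 1.012 Ω
R_total = R_1 + R_2 + R_3 = 5.50 Ω

5.50 Ω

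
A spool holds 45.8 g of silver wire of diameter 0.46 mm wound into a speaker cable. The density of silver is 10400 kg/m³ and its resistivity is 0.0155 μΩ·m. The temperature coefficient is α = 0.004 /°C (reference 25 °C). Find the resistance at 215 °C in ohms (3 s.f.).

ρ = 0.0155 μΩ·m = 1.55×10^-8 Ω·m
A = π(d/2)² = π(2.3000e-04 m)² = 1.6619e-07 m²
L = m/(density·A) = 0.0458/(10400×1.6619e-07) = 26.5 m
R = ρL/A = (1.55×10^-8)(26.5)/(1.6619e-07) = 2.471 Ω
R(215 °C) = 2.471 × (1 + 0.004×190) = 4.35 Ω

4.35 Ω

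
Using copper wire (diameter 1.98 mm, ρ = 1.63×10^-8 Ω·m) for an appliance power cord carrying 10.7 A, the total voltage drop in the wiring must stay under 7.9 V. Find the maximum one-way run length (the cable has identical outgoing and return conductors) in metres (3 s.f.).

69.7 m

A = π(d/2)² = π(9.9000e-04 m)² = 3.079e-06 m²
L_max = V_max·A/(2·ρI) = (7.9)(3.079e-06)/(2×1.63×10^-8×10.7) = 69.7 m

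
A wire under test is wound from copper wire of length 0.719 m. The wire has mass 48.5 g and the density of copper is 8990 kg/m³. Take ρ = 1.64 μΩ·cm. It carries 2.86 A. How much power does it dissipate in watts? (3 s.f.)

ρ = 1.64 μΩ·cm = 1.64×10^-8 Ω·m
A = m/(density·L) = 0.0485/(8990×0.719) = 7.5033e-06 m²
R = ρL/A = (1.64×10^-8)(0.719)/(7.5033e-06) = 0.001572 Ω
P = I²R = (2.86)² × 0.001572 = 0.0129 W

0.0129 W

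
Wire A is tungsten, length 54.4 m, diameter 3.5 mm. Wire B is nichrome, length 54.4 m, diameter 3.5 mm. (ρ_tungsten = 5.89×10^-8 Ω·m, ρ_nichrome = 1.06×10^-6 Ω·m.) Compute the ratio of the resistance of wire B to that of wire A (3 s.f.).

18.0

R ∝ ρL/d², so R_B/R_A = (ρ_B/ρ_A)
= (1.06×10^-6/5.89×10^-8) = 18.0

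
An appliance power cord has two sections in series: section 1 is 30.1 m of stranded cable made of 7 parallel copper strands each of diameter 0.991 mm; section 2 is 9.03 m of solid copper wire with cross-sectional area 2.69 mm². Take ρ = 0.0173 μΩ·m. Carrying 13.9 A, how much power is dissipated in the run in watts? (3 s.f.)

29.9 W

ρ = 0.0173 μΩ·m = 1.73×10^-8 Ω·m
Section 1: A_strand = π(4.9550e-04)² = 7.713e-07 m²; R₁ = ρL/(N·A_s) = (1.73×10^-8)(30.1)/(7×7.713e-07) = 0.09644 Ω
Section 2: A = 2.69 mm² = 2.690e-06 m²
R₂ = (1.73×10^-8)(9.03)/(2.690e-06) = 0.05807 Ω
R = R₁ + R₂ = 0.1545 Ω
P = I²R = (13.9)² × 0.1545 = 29.9 W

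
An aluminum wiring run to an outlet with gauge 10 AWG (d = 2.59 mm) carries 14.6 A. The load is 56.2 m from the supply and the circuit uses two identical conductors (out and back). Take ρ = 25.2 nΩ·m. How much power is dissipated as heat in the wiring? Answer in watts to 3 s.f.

ρ = 25.2 nΩ·m = 2.52×10^-8 Ω·m
A = π(2.59/2 mm)² = π(1.2950e-03 m)² = 5.269e-06 m²
Total conductor length (both ways) L = 2 × 56.2 = 112.4 m
R = ρL/A = (2.52×10^-8)(112.4)/(5.269e-06) = 0.5376 Ω
P = I²R = (14.6)² × 0.5376 = 115 W

115 W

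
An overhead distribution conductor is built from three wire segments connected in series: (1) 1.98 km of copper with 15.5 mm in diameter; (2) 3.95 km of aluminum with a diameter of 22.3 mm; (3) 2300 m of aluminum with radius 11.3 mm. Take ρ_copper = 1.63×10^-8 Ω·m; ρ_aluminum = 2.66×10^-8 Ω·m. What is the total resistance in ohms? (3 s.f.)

Seg 1: A = π(d/2)² = π(7.7500e-03 m)² = 1.887e-04 m²
R_1 = (1.63×10^-8)(1980)/(1.887e-04) = 0.171 Ω
Seg 2: A = π(d/2)² = π(1.1150e-02 m)² = 3.906e-04 m²
R_2 = (2.66×10^-8)(3950)/(3.906e-04) = 0.269 Ω
Seg 3: A = πr² = π(1.1300e-02 m)² = 4.011e-04 m²
R_3 = (2.66×10^-8)(2300)/(4.011e-04) = 0.1525 Ω
R_total = R_1 + R_2 + R_3 = 0.593 Ω

0.593 Ω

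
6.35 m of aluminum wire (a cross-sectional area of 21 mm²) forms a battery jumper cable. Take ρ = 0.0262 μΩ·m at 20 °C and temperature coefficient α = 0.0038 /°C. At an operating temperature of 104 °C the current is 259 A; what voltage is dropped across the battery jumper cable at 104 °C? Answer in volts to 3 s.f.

2.71 V

ρ = 0.0262 μΩ·m = 2.62×10^-8 Ω·m
A = 21 mm² = 2.100e-05 m²
R₍20₎ = ρL/A = (2.62×10^-8)(6.35)/(2.100e-05) = 0.007922 Ω
R₍104₎ = R₍20₎(1 + αΔT) = 0.007922 × (1 + 0.0038×84) = 0.01045 Ω
V = IR = 259 × 0.01045 = 2.71 V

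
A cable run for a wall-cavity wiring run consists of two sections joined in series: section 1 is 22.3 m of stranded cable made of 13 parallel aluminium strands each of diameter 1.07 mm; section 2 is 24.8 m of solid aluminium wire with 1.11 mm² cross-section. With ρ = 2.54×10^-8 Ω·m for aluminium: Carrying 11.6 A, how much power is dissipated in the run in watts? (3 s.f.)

Section 1: A_strand = π(5.3500e-04)² = 8.992e-07 m²; R₁ = ρL/(N·A_s) = (2.54×10^-8)(22.3)/(13×8.992e-07) = 0.04845 Ω
Section 2: A = 1.11 mm² = 1.110e-06 m²
R₂ = (2.54×10^-8)(24.8)/(1.110e-06) = 0.5675 Ω
R = R₁ + R₂ = 0.616 Ω
P = I²R = (11.6)² × 0.616 = 82.9 W

82.9 W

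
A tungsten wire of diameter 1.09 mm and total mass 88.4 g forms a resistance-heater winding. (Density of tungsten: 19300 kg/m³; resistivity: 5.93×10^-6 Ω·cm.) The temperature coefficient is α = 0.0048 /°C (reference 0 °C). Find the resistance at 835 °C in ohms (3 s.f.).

ρ = 5.93×10^-6 Ω·cm = 5.93×10^-8 Ω·m
A = π(d/2)² = π(5.4500e-04 m)² = 9.3313e-07 m²
L = m/(density·A) = 0.0884/(19300×9.3313e-07) = 4.909 m
R = ρL/A = (5.93×10^-8)(4.909)/(9.3313e-07) = 0.3119 Ω
R(835 °C) = 0.3119 × (1 + 0.0048×835) = 1.56 Ω

1.56 Ω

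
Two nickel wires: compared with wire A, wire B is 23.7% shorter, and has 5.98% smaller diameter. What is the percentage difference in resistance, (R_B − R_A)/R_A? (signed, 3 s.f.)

-13.7%

R ∝ L/d², so R_B/R_A = (1 − 23.7/100) × (1 − 5.98/100)⁻²
= 0.763 × 1.131 = 0.8631
(R_B − R_A)/R_A = 0.8631 − 1 = -13.7%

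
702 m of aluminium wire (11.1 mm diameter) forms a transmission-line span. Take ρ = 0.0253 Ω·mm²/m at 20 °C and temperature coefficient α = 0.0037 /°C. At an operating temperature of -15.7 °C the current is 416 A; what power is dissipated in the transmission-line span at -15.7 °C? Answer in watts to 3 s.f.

ρ = 0.0253 Ω·mm²/m = 2.53×10^-8 Ω·m
A = π(d/2)² = π(5.5500e-03 m)² = 9.677e-05 m²
R₍20₎ = ρL/A = (2.53×10^-8)(702)/(9.677e-05) = 0.1835 Ω
R₍-15.7₎ = R₍20₎(1 + αΔT) = 0.1835 × (1 + 0.0037×-35.7) = 0.1593 Ω
P = I²R = (416)² × 0.1593 = 27600 W

27600 W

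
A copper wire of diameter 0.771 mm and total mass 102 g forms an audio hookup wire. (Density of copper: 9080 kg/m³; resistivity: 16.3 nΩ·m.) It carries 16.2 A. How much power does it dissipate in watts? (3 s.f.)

ρ = 16.3 nΩ·m = 1.63×10^-8 Ω·m
A = π(d/2)² = π(3.8550e-04 m)² = 4.6687e-07 m²
L = m/(density·A) = 0.102/(9080×4.6687e-07) = 24.06 m
R = ρL/A = (1.63×10^-8)(24.06)/(4.6687e-07) = 0.84 Ω
P = I²R = (16.2)² × 0.84 = 220 W

220 W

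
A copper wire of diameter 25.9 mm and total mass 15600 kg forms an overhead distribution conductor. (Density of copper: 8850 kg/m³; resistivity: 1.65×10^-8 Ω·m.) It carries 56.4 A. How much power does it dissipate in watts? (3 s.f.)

A = π(d/2)² = π(1.2950e-02 m)² = 5.2685e-04 m²
L = m/(density·A) = 15600/(8850×5.2685e-04) = 3346 m
R = ρL/A = (1.65×10^-8)(3346)/(5.2685e-04) = 0.1048 Ω
P = I²R = (56.4)² × 0.1048 = 333 W

333 W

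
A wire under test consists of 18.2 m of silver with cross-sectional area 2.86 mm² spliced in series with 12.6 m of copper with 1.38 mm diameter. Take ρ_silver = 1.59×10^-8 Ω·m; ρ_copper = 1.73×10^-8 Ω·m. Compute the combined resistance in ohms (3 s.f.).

Segment 1: A = 2.86 mm² = 2.860e-06 m²
R₁ = ρL/A = (1.59×10^-8)(18.2)/(2.860e-06) = 0.1012 Ω
Segment 2: A = π(d/2)² = π(6.9000e-04 m)² = 1.496e-06 m²
R₂ = (1.73×10^-8)(12.6)/(1.496e-06) = 0.1457 Ω
R = R₁ + R₂ = 0.247 Ω

0.247 Ω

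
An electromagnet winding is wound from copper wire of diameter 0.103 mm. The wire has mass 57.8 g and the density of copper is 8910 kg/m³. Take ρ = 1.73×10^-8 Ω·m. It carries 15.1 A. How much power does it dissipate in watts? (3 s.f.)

A = π(d/2)² = π(5.1500e-05 m)² = 8.3323e-09 m²
L = m/(density·A) = 0.0578/(8910×8.3323e-09) = 778.5 m
R = ρL/A = (1.73×10^-8)(778.5)/(8.3323e-09) = 1616 Ω
P = I²R = (15.1)² × 1616 = 3.69×10^5 W

3.69×10^5 W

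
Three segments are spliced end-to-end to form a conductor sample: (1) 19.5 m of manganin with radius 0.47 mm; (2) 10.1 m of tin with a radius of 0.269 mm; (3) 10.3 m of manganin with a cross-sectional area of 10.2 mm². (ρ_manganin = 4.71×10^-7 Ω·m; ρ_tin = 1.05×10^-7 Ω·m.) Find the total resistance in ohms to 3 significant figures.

18.4 Ω

Seg 1: A = πr² = π(4.7000e-04 m)² = 6.940e-07 m²
R_1 = (4.71×10^-7)(19.5)/(6.940e-07) = 13.23 Ω
Seg 2: A = πr² = π(2.6900e-04 m)² = 2.273e-07 m²
R_2 = (1.05×10^-7)(10.1)/(2.273e-07) = 4.665 Ω
Seg 3: A = 10.2 mm² = 1.020e-05 m²
R_3 = (4.71×10^-7)(10.3)/(1.020e-05) = 0.4756 Ω
R_total = R_1 + R_2 + R_3 = 18.4 Ω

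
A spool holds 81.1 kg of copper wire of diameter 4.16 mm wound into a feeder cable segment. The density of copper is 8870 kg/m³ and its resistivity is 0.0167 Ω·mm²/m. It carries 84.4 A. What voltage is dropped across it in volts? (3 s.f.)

69.8 V

ρ = 0.0167 Ω·mm²/m = 1.67×10^-8 Ω·m
A = π(d/2)² = π(2.0800e-03 m)² = 1.3592e-05 m²
L = m/(density·A) = 81.1/(8870×1.3592e-05) = 672.7 m
R = ρL/A = (1.67×10^-8)(672.7)/(1.3592e-05) = 0.8265 Ω
V = IR = 84.4 × 0.8265 = 69.8 V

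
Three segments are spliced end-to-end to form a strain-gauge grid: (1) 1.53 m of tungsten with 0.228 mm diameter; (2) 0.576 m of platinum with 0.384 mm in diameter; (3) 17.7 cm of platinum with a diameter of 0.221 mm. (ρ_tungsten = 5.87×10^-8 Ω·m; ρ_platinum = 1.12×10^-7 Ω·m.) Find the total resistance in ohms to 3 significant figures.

3.27 Ω

Seg 1: A = π(d/2)² = π(1.1400e-04 m)² = 4.083e-08 m²
R_1 = (5.87×10^-8)(1.53)/(4.083e-08) = 2.2 Ω
Seg 2: A = π(d/2)² = π(1.9200e-04 m)² = 1.158e-07 m²
R_2 = (1.12×10^-7)(0.576)/(1.158e-07) = 0.557 Ω
Seg 3: A = π(d/2)² = π(1.1050e-04 m)² = 3.836e-08 m²
R_3 = (1.12×10^-7)(0.177)/(3.836e-08) = 0.5168 Ω
R_total = R_1 + R_2 + R_3 = 3.27 Ω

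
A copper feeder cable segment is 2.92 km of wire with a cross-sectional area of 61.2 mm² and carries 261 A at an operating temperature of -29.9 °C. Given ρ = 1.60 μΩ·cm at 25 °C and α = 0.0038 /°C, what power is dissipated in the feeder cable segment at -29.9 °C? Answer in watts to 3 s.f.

ρ = 1.60 μΩ·cm = 1.60×10^-8 Ω·m
A = 61.2 mm² = 6.120e-05 m²
R₍25₎ = ρL/A = (1.60×10^-8)(2920)/(6.120e-05) = 0.7634 Ω
R₍-29.9₎ = R₍25₎(1 + αΔT) = 0.7634 × (1 + 0.0038×-54.9) = 0.6041 Ω
P = I²R = (261)² × 0.6041 = 41200 W

41200 W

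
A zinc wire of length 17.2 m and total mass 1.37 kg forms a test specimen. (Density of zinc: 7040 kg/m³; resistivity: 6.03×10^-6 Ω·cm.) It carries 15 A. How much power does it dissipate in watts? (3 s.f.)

ρ = 6.03×10^-6 Ω·cm = 6.03×10^-8 Ω·m
A = m/(density·L) = 1.37/(7040×17.2) = 1.1314e-05 m²
R = ρL/A = (6.03×10^-8)(17.2)/(1.1314e-05) = 0.09167 Ω
P = I²R = (15)² × 0.09167 = 20.6 W

20.6 W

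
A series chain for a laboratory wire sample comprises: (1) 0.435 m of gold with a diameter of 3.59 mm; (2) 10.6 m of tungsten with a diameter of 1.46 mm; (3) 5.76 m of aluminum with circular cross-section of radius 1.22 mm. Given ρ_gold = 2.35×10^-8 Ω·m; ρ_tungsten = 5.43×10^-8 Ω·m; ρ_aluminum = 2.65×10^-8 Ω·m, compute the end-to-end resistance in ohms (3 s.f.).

0.377 Ω

Seg 1: A = π(d/2)² = π(1.7950e-03 m)² = 1.012e-05 m²
R_1 = (2.35×10^-8)(0.435)/(1.012e-05) = 0.00101 Ω
Seg 2: A = π(d/2)² = π(7.3000e-04 m)² = 1.674e-06 m²
R_2 = (5.43×10^-8)(10.6)/(1.674e-06) = 0.3438 Ω
Seg 3: A = πr² = π(1.2200e-03 m)² = 4.676e-06 m²
R_3 = (2.65×10^-8)(5.76)/(4.676e-06) = 0.03264 Ω
R_total = R_1 + R_2 + R_3 = 0.377 Ω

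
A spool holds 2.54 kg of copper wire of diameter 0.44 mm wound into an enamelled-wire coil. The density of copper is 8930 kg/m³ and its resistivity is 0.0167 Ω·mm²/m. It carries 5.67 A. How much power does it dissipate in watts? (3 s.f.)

ρ = 0.0167 Ω·mm²/m = 1.67×10^-8 Ω·m
A = π(d/2)² = π(2.2000e-04 m)² = 1.5205e-07 m²
L = m/(density·A) = 2.54/(8930×1.5205e-07) = 1871 m
R = ρL/A = (1.67×10^-8)(1871)/(1.5205e-07) = 205.5 Ω
P = I²R = (5.67)² × 205.5 = 6610 W

6610 W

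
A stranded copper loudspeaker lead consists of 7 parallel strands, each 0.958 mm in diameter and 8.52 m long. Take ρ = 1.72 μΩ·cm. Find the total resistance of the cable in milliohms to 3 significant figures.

29.0 mΩ

ρ = 1.72 μΩ·cm = 1.72×10^-8 Ω·m
A_strand = π(4.7900e-04 m)² = 7.208e-07 m²
R_strand = ρL/A = (1.72×10^-8)(8.52)/(7.208e-07) = 0.2033 Ω
R_total = R_strand/N = 0.2033/7 = 29.0 mΩ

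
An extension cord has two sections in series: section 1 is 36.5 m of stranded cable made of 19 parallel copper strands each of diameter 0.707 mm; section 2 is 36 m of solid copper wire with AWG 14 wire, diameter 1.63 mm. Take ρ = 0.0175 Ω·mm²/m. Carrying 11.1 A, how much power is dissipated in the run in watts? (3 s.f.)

47.7 W

ρ = 0.0175 Ω·mm²/m = 1.75×10^-8 Ω·m
Section 1: A_strand = π(3.5350e-04)² = 3.926e-07 m²; R₁ = ρL/(N·A_s) = (1.75×10^-8)(36.5)/(19×3.926e-07) = 0.08563 Ω
Section 2: A = π(1.63/2 mm)² = π(8.1500e-04 m)² = 2.087e-06 m²
R₂ = (1.75×10^-8)(36)/(2.087e-06) = 0.3019 Ω
R = R₁ + R₂ = 0.3875 Ω
P = I²R = (11.1)² × 0.3875 = 47.7 W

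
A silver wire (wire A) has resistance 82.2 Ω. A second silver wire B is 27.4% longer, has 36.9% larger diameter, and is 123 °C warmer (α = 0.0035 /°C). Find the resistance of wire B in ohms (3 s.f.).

R ∝ ρL/d² with ρ ∝ (1+αΔT), so R_B/R_A = (1 + 27.4/100) × (1 + 36.9/100)⁻² × (1 + 0.0035×123)
= 1.274 × 0.5336 × 1.431 = 0.9724
R_B = 0.9724 × 82.2 = 79.9 Ω

79.9 Ω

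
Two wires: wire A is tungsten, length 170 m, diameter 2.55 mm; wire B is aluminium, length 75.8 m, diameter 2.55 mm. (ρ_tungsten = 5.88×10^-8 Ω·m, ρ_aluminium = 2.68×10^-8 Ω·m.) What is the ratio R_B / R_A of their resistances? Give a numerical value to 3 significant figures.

R ∝ ρL/d², so R_B/R_A = (ρ_B/ρ_A) × (L_B/L_A)
= (2.68×10^-8/5.88×10^-8) × (75.8/170) = 0.203

0.203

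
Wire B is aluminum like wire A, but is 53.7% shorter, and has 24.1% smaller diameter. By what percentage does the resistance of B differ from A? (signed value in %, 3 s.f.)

-19.6%

R ∝ L/d², so R_B/R_A = (1 − 53.7/100) × (1 − 24.1/100)⁻²
= 0.463 × 1.736 = 0.8037
(R_B − R_A)/R_A = 0.8037 − 1 = -19.6%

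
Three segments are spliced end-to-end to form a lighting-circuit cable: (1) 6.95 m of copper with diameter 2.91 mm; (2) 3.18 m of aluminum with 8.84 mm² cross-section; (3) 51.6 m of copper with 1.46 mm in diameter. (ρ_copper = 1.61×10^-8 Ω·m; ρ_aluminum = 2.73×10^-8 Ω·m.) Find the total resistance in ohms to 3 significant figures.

0.523 Ω

Seg 1: A = π(d/2)² = π(1.4550e-03 m)² = 6.651e-06 m²
R_1 = (1.61×10^-8)(6.95)/(6.651e-06) = 0.01682 Ω
Seg 2: A = 8.84 mm² = 8.840e-06 m²
R_2 = (2.73×10^-8)(3.18)/(8.840e-06) = 0.009821 Ω
Seg 3: A = π(d/2)² = π(7.3000e-04 m)² = 1.674e-06 m²
R_3 = (1.61×10^-8)(51.6)/(1.674e-06) = 0.4962 Ω
R_total = R_1 + R_2 + R_3 = 0.523 Ω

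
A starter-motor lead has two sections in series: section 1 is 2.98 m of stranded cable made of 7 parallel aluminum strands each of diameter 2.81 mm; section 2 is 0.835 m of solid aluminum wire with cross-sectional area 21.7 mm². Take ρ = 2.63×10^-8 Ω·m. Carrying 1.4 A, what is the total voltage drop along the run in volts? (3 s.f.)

Section 1: A_strand = π(1.4050e-03)² = 6.202e-06 m²; R₁ = ρL/(N·A_s) = (2.63×10^-8)(2.98)/(7×6.202e-06) = 0.001805 Ω
Section 2: A = 21.7 mm² = 2.170e-05 m²
R₂ = (2.63×10^-8)(0.835)/(2.170e-05) = 0.001012 Ω
R = R₁ + R₂ = 0.002817 Ω
V = IR = 1.4 × 0.002817 = 0.00394 V

0.00394 V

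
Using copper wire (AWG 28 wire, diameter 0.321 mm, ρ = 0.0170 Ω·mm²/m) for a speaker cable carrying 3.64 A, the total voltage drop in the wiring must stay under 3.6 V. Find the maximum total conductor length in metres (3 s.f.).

4.71 m

ρ = 0.0170 Ω·mm²/m = 1.70×10^-8 Ω·m
A = π(0.321/2 mm)² = π(1.6050e-04 m)² = 8.093e-08 m²
L_max = V_max·A/(1·ρI) = (3.6)(8.093e-08)/(1.70×10^-8×3.64) = 4.71 m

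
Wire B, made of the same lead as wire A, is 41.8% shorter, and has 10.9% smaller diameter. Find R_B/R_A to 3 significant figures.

R ∝ L/d², so R_B/R_A = (1 − 41.8/100) × (1 − 10.9/100)⁻²
= 0.582 × 1.26 = 0.733

0.733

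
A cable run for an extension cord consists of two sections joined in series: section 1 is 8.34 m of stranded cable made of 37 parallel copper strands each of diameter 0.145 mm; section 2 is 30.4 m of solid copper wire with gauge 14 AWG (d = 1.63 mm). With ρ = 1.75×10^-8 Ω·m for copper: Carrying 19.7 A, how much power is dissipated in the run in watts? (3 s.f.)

192 W

Section 1: A_strand = π(7.2500e-05)² = 1.651e-08 m²; R₁ = ρL/(N·A_s) = (1.75×10^-8)(8.34)/(37×1.651e-08) = 0.2389 Ω
Section 2: A = π(1.63/2 mm)² = π(8.1500e-04 m)² = 2.087e-06 m²
R₂ = (1.75×10^-8)(30.4)/(2.087e-06) = 0.2549 Ω
R = R₁ + R₂ = 0.4938 Ω
P = I²R = (19.7)² × 0.4938 = 192 W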